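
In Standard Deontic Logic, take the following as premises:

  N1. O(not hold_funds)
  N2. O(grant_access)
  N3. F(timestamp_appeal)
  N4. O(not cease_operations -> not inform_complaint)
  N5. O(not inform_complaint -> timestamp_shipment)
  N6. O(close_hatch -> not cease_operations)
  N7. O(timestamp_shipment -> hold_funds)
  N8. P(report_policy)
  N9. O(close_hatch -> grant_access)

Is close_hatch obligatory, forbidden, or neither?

Forbidden

Premise 1 states O(not hold_funds) outright.
The contrapositive of premise 7 (O(timestamp_shipment -> hold_funds)) is O(not hold_funds -> not timestamp_shipment), and O(not hold_funds) is already established, so O(not timestamp_shipment).
The contrapositive of premise 5 (O(not inform_complaint -> timestamp_shipment)) is O(not timestamp_shipment -> inform_complaint), and O(not timestamp_shipment) is already established, so O(inform_complaint).
The contrapositive of premise 4 (O(not cease_operations -> not inform_complaint)) is O(inform_complaint -> cease_operations), and O(inform_complaint) is already established, so O(cease_operations).
The contrapositive of premise 6 (O(close_hatch -> not cease_operations)) is O(cease_operations -> not close_hatch), and O(cease_operations) is already established, so O(not close_hatch).
Premises 2, 3, 8, 9 do not contribute to this derivation.
Thus O(not close_hatch), which is F(close_hatch): close_hatch is forbidden.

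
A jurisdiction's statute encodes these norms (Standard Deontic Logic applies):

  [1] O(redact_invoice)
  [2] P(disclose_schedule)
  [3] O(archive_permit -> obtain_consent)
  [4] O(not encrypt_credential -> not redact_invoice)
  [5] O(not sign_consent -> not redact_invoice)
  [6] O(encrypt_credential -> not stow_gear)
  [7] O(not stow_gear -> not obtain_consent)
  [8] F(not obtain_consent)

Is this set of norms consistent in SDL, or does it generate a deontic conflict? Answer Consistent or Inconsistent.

Premise 8 is F(not obtain_consent), i.e. O(obtain_consent).
Premise 7, O(not stow_gear -> not obtain_consent), contraposes to O(obtain_consent -> stow_gear); with O(obtain_consent) we get O(stow_gear).
The contrapositive of premise 6 (O(encrypt_credential -> not stow_gear)) is O(stow_gear -> not encrypt_credential), and O(stow_gear) is already established, so O(not encrypt_credential).
Applying K to premise 4 (O(not encrypt_credential -> not redact_invoice)) and O(not encrypt_credential) yields O(not redact_invoice).
Yet premise 1 states O(redact_invoice).
We now have both O(not redact_invoice) and O(redact_invoice) — redact_invoice is simultaneously obligatory and forbidden, violating the D-axiom.

Inconsistent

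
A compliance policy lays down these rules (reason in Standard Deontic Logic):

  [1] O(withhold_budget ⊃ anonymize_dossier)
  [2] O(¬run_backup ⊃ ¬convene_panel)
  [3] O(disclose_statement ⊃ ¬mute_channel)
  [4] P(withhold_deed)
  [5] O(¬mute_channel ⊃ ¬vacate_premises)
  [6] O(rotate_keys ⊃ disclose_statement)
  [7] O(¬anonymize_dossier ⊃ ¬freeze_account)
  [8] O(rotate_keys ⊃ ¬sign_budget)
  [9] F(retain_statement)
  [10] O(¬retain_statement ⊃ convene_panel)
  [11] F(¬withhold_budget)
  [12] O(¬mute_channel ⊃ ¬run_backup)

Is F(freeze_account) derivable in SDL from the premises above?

No

Premise 7 is O(¬anonymize_dossier ⊃ ¬freeze_account), but O(¬anonymize_dossier) is not derivable from the premises, so it does not yield O(¬freeze_account).
No other premise forces O(¬freeze_account). An ideal world satisfying every premise can still have freeze_account true, so F(freeze_account) is not derivable.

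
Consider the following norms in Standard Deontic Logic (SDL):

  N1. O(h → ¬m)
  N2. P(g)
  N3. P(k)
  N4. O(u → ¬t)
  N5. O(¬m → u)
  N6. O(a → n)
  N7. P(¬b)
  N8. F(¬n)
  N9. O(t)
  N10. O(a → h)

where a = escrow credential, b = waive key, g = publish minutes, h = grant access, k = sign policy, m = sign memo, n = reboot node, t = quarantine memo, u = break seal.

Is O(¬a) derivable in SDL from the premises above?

Yes

From premise 9 we have O(t).
The contrapositive of premise 4 (O(u → ¬t)) is O(t → ¬u), and O(t) is already established, so O(¬u).
Premise 5, O(¬m → u), contraposes to O(¬u → m); with O(¬u) we get O(m).
Premise 1, O(h → ¬m), contraposes to O(m → ¬h); with O(m) we get O(¬h).
Premise 10, O(a → h), contraposes to O(¬h → ¬a); with O(¬h) we get O(¬a).
Premises 2, 3, 6, 7, 8 do not contribute to this derivation.
So O(¬a) follows.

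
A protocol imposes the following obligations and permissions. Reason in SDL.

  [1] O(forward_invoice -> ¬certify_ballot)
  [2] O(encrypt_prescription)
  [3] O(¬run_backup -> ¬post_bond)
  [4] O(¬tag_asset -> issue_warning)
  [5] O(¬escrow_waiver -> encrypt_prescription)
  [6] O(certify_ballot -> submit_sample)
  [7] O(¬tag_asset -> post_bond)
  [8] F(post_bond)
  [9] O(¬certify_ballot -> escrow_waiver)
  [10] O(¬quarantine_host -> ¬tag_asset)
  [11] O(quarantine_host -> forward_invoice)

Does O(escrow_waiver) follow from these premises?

F(post_bond) at premise 8 means O(¬post_bond).
Premise 7 is O(¬tag_asset -> post_bond); contrapositively O(¬post_bond -> tag_asset). Since O(¬post_bond) holds, K gives O(tag_asset).
Premise 10 is O(¬quarantine_host -> ¬tag_asset); contrapositively O(tag_asset -> quarantine_host). Since O(tag_asset) holds, K gives O(quarantine_host).
From O(quarantine_host) and premise 11, O(quarantine_host -> forward_invoice), we obtain O(forward_invoice).
Premise 1 is O(forward_invoice -> ¬certify_ballot); since O(forward_invoice), deontic closure gives O(¬certify_ballot).
Premise 9 is O(¬certify_ballot -> escrow_waiver); since O(¬certify_ballot), deontic closure gives O(escrow_waiver).
Premises 2, 3, 4, 5, 6 do not contribute to this derivation.
So O(escrow_waiver) follows.

Yes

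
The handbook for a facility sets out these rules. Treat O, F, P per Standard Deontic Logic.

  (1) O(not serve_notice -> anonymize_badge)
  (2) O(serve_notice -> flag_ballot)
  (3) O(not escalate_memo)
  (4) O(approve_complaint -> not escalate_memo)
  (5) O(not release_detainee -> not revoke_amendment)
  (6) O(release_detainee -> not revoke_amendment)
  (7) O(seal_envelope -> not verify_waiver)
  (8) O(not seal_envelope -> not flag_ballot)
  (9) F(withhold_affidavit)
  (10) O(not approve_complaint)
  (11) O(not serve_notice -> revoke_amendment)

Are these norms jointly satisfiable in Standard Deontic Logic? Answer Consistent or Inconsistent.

Consistent

Premise 4 is O(approve_complaint -> not escalate_memo); even if O(not escalate_memo) held, inferring O(approve_complaint) would be affirming the consequent — invalid.
So O(approve_complaint) is not derivable, and the apparent clash with O(not approve_complaint) does not arise.
A world satisfying every obligation exists (e.g. anonymize_badge=false, approve_complaint=false, escalate_memo=false, flag_ballot=true, release_detainee=false, revoke_amendment=false, seal_envelope=true, serve_notice=true, verify_waiver=false, withhold_affidavit=false); no atom is both obligatory and forbidden, so the set is consistent.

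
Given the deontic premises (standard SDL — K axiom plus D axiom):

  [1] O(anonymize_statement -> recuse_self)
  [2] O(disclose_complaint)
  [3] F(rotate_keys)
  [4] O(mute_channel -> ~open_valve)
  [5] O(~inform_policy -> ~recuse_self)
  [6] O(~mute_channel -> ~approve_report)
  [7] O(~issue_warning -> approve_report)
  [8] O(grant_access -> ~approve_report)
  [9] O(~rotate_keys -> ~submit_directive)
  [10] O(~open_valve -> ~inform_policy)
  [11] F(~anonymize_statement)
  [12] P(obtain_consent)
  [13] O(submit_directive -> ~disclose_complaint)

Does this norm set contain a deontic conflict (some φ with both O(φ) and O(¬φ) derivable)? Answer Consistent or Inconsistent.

Premise 13 is O(submit_directive -> ~disclose_complaint), but O(submit_directive) is not derivable from the premises, so it does not yield O(~disclose_complaint).
So O(~disclose_complaint) is not derivable, and the apparent clash with O(disclose_complaint) does not arise.
A world satisfying every obligation exists (e.g. anonymize_statement=true, approve_report=false, disclose_complaint=true, grant_access=false, inform_policy=true, issue_warning=true, mute_channel=false, obtain_consent=false, open_valve=true, recuse_self=true, rotate_keys=false, submit_directive=false); no atom is both obligatory and forbidden, so the set is consistent.

Consistent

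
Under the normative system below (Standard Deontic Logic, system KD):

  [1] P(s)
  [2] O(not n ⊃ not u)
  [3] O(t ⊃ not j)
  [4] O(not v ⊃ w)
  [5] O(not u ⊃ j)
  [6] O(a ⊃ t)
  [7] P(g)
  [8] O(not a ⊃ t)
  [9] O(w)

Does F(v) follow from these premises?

Premise 4 is O(not v ⊃ w); even if O(w) held, inferring O(not v) would be affirming the consequent — invalid.
No other premise forces O(not v). An ideal world satisfying every premise can still have v true, so F(v) is not derivable.

No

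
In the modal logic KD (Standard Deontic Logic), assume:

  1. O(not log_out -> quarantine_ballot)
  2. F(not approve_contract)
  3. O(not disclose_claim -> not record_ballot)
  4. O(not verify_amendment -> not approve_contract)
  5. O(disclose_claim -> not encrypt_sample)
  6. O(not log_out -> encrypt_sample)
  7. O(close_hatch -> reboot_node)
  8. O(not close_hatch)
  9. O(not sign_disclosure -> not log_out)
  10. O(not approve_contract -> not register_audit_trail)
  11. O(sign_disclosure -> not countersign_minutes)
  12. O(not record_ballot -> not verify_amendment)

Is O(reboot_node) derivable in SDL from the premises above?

No

Premise 7 is O(close_hatch -> reboot_node), but O(close_hatch) is not derivable from the premises, so it does not yield O(reboot_node).
No other premise forces O(reboot_node). An ideal world satisfying every premise can still have reboot_node false, so O(reboot_node) is not derivable.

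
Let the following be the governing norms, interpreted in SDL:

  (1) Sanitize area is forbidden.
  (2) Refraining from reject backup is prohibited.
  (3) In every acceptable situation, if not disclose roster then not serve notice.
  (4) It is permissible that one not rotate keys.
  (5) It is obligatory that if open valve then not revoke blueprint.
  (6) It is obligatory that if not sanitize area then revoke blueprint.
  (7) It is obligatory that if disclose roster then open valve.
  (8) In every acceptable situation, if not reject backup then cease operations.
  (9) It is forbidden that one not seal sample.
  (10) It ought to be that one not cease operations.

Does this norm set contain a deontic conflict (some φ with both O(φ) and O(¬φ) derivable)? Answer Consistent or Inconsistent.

Premise 8 is O(¬reject_backup → cease_operations), but O(¬reject_backup) is not derivable from the premises, so it does not yield O(cease_operations).
So O(cease_operations) is not derivable, and the apparent clash with O(¬cease_operations) does not arise.
A world satisfying every obligation exists (e.g. cease_operations=false, disclose_roster=false, open_valve=false, reject_backup=true, revoke_blueprint=true, rotate_keys=false, sanitize_area=false, seal_sample=true, serve_notice=false); no atom is both obligatory and forbidden, so the set is consistent.

Consistent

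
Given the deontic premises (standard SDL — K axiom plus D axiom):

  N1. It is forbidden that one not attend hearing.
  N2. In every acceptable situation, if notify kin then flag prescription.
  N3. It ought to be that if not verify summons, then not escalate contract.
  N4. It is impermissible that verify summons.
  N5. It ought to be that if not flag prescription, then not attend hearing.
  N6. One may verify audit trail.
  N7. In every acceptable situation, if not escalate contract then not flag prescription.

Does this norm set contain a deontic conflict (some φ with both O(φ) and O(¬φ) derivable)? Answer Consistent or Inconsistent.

Premise 1, F(¬attend_hearing), is equivalent to O(attend_hearing).
The contrapositive of premise 5 (O(¬flag_prescription → ¬attend_hearing)) is O(attend_hearing → flag_prescription), and O(attend_hearing) is already established, so O(flag_prescription).
Premise 7 is O(¬escalate_contract → ¬flag_prescription); contrapositively O(flag_prescription → escalate_contract). Since O(flag_prescription) holds, K gives O(escalate_contract).
Premise 3, O(¬verify_summons → ¬escalate_contract), contraposes to O(escalate_contract → verify_summons); with O(escalate_contract) we get O(verify_summons).
Yet premise 4 is F(verify_summons), i.e. O(¬verify_summons).
We now have both O(verify_summons) and O(¬verify_summons) — verify_summons is simultaneously obligatory and forbidden, violating the D-axiom.

Inconsistent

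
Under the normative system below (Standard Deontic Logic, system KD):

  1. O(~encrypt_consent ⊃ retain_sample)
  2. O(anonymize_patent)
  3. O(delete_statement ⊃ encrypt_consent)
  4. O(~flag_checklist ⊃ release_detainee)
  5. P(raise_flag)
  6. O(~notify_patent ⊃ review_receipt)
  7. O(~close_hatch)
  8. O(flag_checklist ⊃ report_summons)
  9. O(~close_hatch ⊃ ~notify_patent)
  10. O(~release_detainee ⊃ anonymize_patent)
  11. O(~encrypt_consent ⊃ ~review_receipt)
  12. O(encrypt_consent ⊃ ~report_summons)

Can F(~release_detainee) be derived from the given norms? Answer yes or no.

Yes

From premise 7 we have O(~close_hatch).
Premise 9 is O(~close_hatch ⊃ ~notify_patent); since O(~close_hatch), deontic closure gives O(~notify_patent).
With premise 6, O(~notify_patent ⊃ review_receipt), the K-axiom yields O(review_receipt).
The contrapositive of premise 11 (O(~encrypt_consent ⊃ ~review_receipt)) is O(review_receipt ⊃ encrypt_consent), and O(review_receipt) is already established, so O(encrypt_consent).
Applying K to premise 12 (O(encrypt_consent ⊃ ~report_summons)) and O(encrypt_consent) yields O(~report_summons).
Premise 8, O(flag_checklist ⊃ report_summons), contraposes to O(~report_summons ⊃ ~flag_checklist); with O(~report_summons) we get O(~flag_checklist).
Applying K to premise 4 (O(~flag_checklist ⊃ release_detainee)) and O(~flag_checklist) yields O(release_detainee).
Premises 1, 2, 3, 5, 10 do not contribute to this derivation.
So O(release_detainee) holds, i.e. F(~release_detainee). The claim follows.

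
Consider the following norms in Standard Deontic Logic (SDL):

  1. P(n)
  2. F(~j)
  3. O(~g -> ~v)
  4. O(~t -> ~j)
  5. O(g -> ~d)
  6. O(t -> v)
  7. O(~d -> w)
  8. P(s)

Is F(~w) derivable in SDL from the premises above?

Yes

Premise 2 is F(~j), i.e. O(j).
Premise 4, O(~t -> ~j), contraposes to O(j -> t); with O(j) we get O(t).
Applying K to premise 6 (O(t -> v)) and O(t) yields O(v).
Premise 3, O(~g -> ~v), contraposes to O(v -> g); with O(v) we get O(g).
With premise 5, O(g -> ~d), the K-axiom yields O(~d).
Applying K to premise 7 (O(~d -> w)) and O(~d) yields O(w).
Premises 1, 8 do not contribute to this derivation.
So O(w) holds, i.e. F(~w). The claim follows.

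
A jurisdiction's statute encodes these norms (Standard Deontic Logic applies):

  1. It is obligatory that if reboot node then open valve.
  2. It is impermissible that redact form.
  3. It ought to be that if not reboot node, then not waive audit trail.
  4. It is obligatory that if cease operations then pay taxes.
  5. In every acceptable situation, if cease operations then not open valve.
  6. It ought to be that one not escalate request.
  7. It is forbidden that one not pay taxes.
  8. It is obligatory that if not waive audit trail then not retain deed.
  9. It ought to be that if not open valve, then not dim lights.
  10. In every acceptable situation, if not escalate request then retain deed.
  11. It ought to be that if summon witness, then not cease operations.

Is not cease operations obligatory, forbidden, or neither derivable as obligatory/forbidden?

Obligatory

Premise 6 gives O(¬escalate_request).
With premise 10, O(¬escalate_request → retain_deed), the K-axiom yields O(retain_deed).
Premise 8 is O(¬waive_audit_trail → ¬retain_deed); contrapositively O(retain_deed → waive_audit_trail). Since O(retain_deed) holds, K gives O(waive_audit_trail).
Premise 3 is O(¬reboot_node → ¬waive_audit_trail); contrapositively O(waive_audit_trail → reboot_node). Since O(waive_audit_trail) holds, K gives O(reboot_node).
From O(reboot_node) and premise 1, O(reboot_node → open_valve), we obtain O(open_valve).
The contrapositive of premise 5 (O(cease_operations → ¬open_valve)) is O(open_valve → ¬cease_operations), and O(open_valve) is already established, so O(¬cease_operations).
Premises 2, 4, 7, 9, 11 do not contribute to this derivation.
Hence ¬cease_operations is obligatory.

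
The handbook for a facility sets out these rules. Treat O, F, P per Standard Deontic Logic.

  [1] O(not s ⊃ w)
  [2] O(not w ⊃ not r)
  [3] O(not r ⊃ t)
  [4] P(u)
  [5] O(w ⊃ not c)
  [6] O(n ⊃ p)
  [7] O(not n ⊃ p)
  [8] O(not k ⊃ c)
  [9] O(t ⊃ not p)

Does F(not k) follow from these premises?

Yes

Premises 7 and 6 are O(not n ⊃ p) and O(n ⊃ p); every ideal world satisfies not n or n, so in either case p holds — hence O(p).
Premise 9 is O(t ⊃ not p); contrapositively O(p ⊃ not t). Since O(p) holds, K gives O(not t).
Premise 3, O(not r ⊃ t), contraposes to O(not t ⊃ r); with O(not t) we get O(r).
Premise 2, O(not w ⊃ not r), contraposes to O(r ⊃ w); with O(r) we get O(w).
Premise 5 is O(w ⊃ not c); since O(w), deontic closure gives O(not c).
Premise 8, O(not k ⊃ c), contraposes to O(not c ⊃ k); with O(not c) we get O(k).
Premises 1, 4 do not contribute to this derivation.
So O(k) holds, i.e. F(not k). The claim follows.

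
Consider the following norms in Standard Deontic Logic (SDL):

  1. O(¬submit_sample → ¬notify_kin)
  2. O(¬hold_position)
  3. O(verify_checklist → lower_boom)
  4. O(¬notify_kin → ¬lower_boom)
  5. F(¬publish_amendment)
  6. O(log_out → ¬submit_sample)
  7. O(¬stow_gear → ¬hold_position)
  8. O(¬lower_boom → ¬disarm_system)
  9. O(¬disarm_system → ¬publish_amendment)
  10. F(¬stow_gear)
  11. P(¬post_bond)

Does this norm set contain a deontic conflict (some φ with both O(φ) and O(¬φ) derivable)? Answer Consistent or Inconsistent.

Premise 7 is O(¬stow_gear → ¬hold_position); even if O(¬hold_position) held, inferring O(¬stow_gear) would be affirming the consequent — invalid.
So O(¬stow_gear) is not derivable, and the apparent clash with O(stow_gear) does not arise.
A world satisfying every obligation exists (e.g. disarm_system=true, hold_position=false, log_out=false, lower_boom=true, notify_kin=true, post_bond=false, publish_amendment=true, stow_gear=true, submit_sample=true, verify_checklist=false); no atom is both obligatory and forbidden, so the set is consistent.

Consistent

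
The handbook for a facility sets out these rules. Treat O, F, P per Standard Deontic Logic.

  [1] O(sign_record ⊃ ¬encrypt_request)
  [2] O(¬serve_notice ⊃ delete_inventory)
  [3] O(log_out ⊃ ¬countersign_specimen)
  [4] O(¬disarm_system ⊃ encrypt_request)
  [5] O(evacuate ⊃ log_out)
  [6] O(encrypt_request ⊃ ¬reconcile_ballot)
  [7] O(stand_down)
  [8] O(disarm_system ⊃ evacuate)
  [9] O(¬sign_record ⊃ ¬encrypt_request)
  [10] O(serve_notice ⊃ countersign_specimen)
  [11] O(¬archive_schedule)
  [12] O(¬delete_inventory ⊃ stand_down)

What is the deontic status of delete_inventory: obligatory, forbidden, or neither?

By case analysis on ¬sign_record: premise 9 gives O(¬sign_record ⊃ ¬encrypt_request) and premise 1 gives O(sign_record ⊃ ¬encrypt_request), so O(¬encrypt_request) either way.
Premise 4 is O(¬disarm_system ⊃ encrypt_request); contrapositively O(¬encrypt_request ⊃ disarm_system). Since O(¬encrypt_request) holds, K gives O(disarm_system).
With premise 8, O(disarm_system ⊃ evacuate), the K-axiom yields O(evacuate).
Premise 5 is O(evacuate ⊃ log_out); since O(evacuate), deontic closure gives O(log_out).
Premise 3 is O(log_out ⊃ ¬countersign_specimen); since O(log_out), deontic closure gives O(¬countersign_specimen).
The contrapositive of premise 10 (O(serve_notice ⊃ countersign_specimen)) is O(¬countersign_specimen ⊃ ¬serve_notice), and O(¬countersign_specimen) is already established, so O(¬serve_notice).
From O(¬serve_notice) and premise 2, O(¬serve_notice ⊃ delete_inventory), we obtain O(delete_inventory).
Premises 6, 7, 11, 12 do not contribute to this derivation.
Hence delete_inventory is obligatory.

Obligatory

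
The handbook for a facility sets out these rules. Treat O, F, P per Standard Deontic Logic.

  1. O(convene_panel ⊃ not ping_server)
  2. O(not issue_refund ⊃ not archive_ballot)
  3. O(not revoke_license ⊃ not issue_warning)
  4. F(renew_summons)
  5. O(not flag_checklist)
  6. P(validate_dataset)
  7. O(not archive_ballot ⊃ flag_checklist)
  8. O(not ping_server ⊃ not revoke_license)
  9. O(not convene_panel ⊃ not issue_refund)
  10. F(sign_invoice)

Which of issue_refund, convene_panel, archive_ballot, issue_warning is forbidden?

From premise 5 we have O(not flag_checklist).
The contrapositive of premise 7 (O(not archive_ballot ⊃ flag_checklist)) is O(not flag_checklist ⊃ archive_ballot), and O(not flag_checklist) is already established, so O(archive_ballot).
The contrapositive of premise 2 (O(not issue_refund ⊃ not archive_ballot)) is O(archive_ballot ⊃ issue_refund), and O(archive_ballot) is already established, so O(issue_refund).
The contrapositive of premise 9 (O(not convene_panel ⊃ not issue_refund)) is O(issue_refund ⊃ convene_panel), and O(issue_refund) is already established, so O(convene_panel).
Applying K to premise 1 (O(convene_panel ⊃ not ping_server)) and O(convene_panel) yields O(not ping_server).
From O(not ping_server) and premise 8, O(not ping_server ⊃ not revoke_license), we obtain O(not revoke_license).
From O(not revoke_license) and premise 3, O(not revoke_license ⊃ not issue_warning), we obtain O(not issue_warning).
So O(not issue_warning) holds, i.e. issue_warning is forbidden. None of the other listed options is forbidden under the premises.

issue_warning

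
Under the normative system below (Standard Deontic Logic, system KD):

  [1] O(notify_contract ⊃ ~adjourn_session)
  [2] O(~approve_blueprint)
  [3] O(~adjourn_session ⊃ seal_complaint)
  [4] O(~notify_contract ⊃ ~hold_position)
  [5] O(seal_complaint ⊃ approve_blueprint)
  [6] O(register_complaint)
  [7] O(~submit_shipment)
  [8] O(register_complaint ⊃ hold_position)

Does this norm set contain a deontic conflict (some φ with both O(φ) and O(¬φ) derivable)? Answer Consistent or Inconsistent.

From premise 6 we have O(register_complaint).
From O(register_complaint) and premise 8, O(register_complaint ⊃ hold_position), we obtain O(hold_position).
Premise 4 is O(~notify_contract ⊃ ~hold_position); contrapositively O(hold_position ⊃ notify_contract). Since O(hold_position) holds, K gives O(notify_contract).
From O(notify_contract) and premise 1, O(notify_contract ⊃ ~adjourn_session), we obtain O(~adjourn_session).
With premise 3, O(~adjourn_session ⊃ seal_complaint), the K-axiom yields O(seal_complaint).
With premise 5, O(seal_complaint ⊃ approve_blueprint), the K-axiom yields O(approve_blueprint).
Yet premise 2 states O(~approve_blueprint).
We now have both O(approve_blueprint) and O(~approve_blueprint) — approve_blueprint is simultaneously obligatory and forbidden, violating the D-axiom.

Inconsistent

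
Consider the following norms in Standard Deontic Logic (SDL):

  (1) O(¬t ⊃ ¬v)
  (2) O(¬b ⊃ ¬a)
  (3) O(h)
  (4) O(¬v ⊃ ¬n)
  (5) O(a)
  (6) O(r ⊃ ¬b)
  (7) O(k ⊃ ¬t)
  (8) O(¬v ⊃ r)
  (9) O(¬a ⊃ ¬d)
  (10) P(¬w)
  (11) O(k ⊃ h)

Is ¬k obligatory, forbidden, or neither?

Obligatory

From premise 5 we have O(a).
Premise 2 is O(¬b ⊃ ¬a); contrapositively O(a ⊃ b). Since O(a) holds, K gives O(b).
The contrapositive of premise 6 (O(r ⊃ ¬b)) is O(b ⊃ ¬r), and O(b) is already established, so O(¬r).
Premise 8 is O(¬v ⊃ r); contrapositively O(¬r ⊃ v). Since O(¬r) holds, K gives O(v).
The contrapositive of premise 1 (O(¬t ⊃ ¬v)) is O(v ⊃ t), and O(v) is already established, so O(t).
Premise 7, O(k ⊃ ¬t), contraposes to O(t ⊃ ¬k); with O(t) we get O(¬k).
Premises 3, 4, 9, 10, 11 do not contribute to this derivation.
Hence ¬k is obligatory.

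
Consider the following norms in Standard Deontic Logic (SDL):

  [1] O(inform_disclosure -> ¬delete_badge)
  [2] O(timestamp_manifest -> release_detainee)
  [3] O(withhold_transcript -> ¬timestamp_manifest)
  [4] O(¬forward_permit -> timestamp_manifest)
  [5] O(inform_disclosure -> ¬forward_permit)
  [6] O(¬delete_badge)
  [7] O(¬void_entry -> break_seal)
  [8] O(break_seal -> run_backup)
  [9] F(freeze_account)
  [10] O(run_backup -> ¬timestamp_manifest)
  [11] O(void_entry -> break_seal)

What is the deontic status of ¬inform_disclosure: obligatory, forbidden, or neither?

By case analysis on void_entry: premise 11 gives O(void_entry -> break_seal) and premise 7 gives O(¬void_entry -> break_seal), so O(break_seal) either way.
Premise 8 is O(break_seal -> run_backup); since O(break_seal), deontic closure gives O(run_backup).
From O(run_backup) and premise 10, O(run_backup -> ¬timestamp_manifest), we obtain O(¬timestamp_manifest).
Premise 4 is O(¬forward_permit -> timestamp_manifest); contrapositively O(¬timestamp_manifest -> forward_permit). Since O(¬timestamp_manifest) holds, K gives O(forward_permit).
Premise 5, O(inform_disclosure -> ¬forward_permit), contraposes to O(forward_permit -> ¬inform_disclosure); with O(forward_permit) we get O(¬inform_disclosure).
Premises 1, 2, 3, 6, 9 do not contribute to this derivation.
Hence ¬inform_disclosure is obligatory.

Obligatory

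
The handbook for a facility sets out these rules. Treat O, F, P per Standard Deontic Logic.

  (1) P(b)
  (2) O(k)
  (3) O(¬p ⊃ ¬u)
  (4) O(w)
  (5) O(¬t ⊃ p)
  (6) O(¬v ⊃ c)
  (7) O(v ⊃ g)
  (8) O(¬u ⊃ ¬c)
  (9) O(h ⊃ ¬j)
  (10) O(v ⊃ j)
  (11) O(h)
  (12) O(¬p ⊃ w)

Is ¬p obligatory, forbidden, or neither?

From premise 11 we have O(h).
From O(h) and premise 9, O(h ⊃ ¬j), we obtain O(¬j).
The contrapositive of premise 10 (O(v ⊃ j)) is O(¬j ⊃ ¬v), and O(¬j) is already established, so O(¬v).
With premise 6, O(¬v ⊃ c), the K-axiom yields O(c).
The contrapositive of premise 8 (O(¬u ⊃ ¬c)) is O(c ⊃ u), and O(c) is already established, so O(u).
Premise 3, O(¬p ⊃ ¬u), contraposes to O(u ⊃ p); with O(u) we get O(p).
Premises 1, 2, 4, 5, 7, 12 do not contribute to this derivation.
Thus O(p), which is F(¬p): ¬p is forbidden.

Forbidden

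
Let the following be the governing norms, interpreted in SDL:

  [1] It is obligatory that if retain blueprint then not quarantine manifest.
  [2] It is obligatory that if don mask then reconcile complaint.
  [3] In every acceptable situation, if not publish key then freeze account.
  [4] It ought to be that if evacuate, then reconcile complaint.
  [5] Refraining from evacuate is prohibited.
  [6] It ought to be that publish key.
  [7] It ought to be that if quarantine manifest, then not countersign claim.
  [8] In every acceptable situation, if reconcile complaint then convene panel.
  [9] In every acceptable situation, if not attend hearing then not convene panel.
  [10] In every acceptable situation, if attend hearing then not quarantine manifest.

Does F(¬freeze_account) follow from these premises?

Premise 3 is O(¬publish_key → freeze_account), but O(¬publish_key) is not derivable from the premises, so it does not yield O(freeze_account).
No other premise forces O(freeze_account). An ideal world satisfying every premise can still have ¬freeze_account true, so F(¬freeze_account) is not derivable.

No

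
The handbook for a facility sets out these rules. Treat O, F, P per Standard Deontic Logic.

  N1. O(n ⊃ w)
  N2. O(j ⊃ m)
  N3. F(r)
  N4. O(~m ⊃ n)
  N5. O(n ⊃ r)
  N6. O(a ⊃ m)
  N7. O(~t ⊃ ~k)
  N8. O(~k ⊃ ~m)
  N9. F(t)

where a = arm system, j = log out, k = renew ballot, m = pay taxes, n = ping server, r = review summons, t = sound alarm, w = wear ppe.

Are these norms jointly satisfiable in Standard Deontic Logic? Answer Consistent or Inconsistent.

F(r) at premise 3 means O(~r).
The contrapositive of premise 5 (O(n ⊃ r)) is O(~r ⊃ ~n), and O(~r) is already established, so O(~n).
Premise 4, O(~m ⊃ n), contraposes to O(~n ⊃ m); with O(~n) we get O(m).
The contrapositive of premise 8 (O(~k ⊃ ~m)) is O(m ⊃ k), and O(m) is already established, so O(k).
Premise 7, O(~t ⊃ ~k), contraposes to O(k ⊃ t); with O(k) we get O(t).
But premise 9, F(t), means O(~t).
We now have both O(t) and O(~t) — t is simultaneously obligatory and forbidden, violating the D-axiom.

Inconsistent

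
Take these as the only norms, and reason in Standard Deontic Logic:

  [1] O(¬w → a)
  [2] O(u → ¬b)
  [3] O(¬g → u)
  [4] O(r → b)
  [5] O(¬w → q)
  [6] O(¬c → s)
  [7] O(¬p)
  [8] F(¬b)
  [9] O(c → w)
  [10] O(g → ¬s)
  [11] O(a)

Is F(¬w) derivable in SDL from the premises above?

Yes

Premise 8 is F(¬b), i.e. O(b).
Premise 2 is O(u → ¬b); contrapositively O(b → ¬u). Since O(b) holds, K gives O(¬u).
The contrapositive of premise 3 (O(¬g → u)) is O(¬u → g), and O(¬u) is already established, so O(g).
Applying K to premise 10 (O(g → ¬s)) and O(g) yields O(¬s).
Premise 6, O(¬c → s), contraposes to O(¬s → c); with O(¬s) we get O(c).
Premise 9 is O(c → w); since O(c), deontic closure gives O(w).
Premises 1, 4, 5, 7, 11 do not contribute to this derivation.
So O(w) holds, i.e. F(¬w). The claim follows.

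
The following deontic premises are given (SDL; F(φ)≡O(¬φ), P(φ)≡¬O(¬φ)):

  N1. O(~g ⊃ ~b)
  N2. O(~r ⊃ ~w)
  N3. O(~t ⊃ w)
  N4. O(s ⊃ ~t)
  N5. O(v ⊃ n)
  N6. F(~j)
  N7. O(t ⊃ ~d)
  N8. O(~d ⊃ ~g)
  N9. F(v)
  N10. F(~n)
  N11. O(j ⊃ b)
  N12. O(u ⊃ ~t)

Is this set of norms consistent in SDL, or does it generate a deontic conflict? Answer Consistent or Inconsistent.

Consistent

Premise 5 is O(v ⊃ n); even if O(n) held, inferring O(v) would be affirming the consequent — invalid.
So O(v) is not derivable, and the apparent clash with O(~v) does not arise.
A world satisfying every obligation exists (e.g. b=true, d=true, g=true, j=true, n=true, r=true, s=false, t=false, u=false, v=false, w=true); no atom is both obligatory and forbidden, so the set is consistent.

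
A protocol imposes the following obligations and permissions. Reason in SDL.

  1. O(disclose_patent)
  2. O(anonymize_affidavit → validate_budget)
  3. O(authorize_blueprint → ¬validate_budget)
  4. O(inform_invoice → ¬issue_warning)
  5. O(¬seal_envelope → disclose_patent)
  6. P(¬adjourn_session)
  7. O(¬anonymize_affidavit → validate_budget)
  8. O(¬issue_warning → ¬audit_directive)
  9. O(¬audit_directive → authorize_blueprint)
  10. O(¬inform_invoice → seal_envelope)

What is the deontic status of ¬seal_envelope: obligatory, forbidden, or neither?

Forbidden

By case analysis on anonymize_affidavit: premise 2 gives O(anonymize_affidavit → validate_budget) and premise 7 gives O(¬anonymize_affidavit → validate_budget), so O(validate_budget) either way.
Premise 3, O(authorize_blueprint → ¬validate_budget), contraposes to O(validate_budget → ¬authorize_blueprint); with O(validate_budget) we get O(¬authorize_blueprint).
Premise 9, O(¬audit_directive → authorize_blueprint), contraposes to O(¬authorize_blueprint → audit_directive); with O(¬authorize_blueprint) we get O(audit_directive).
Premise 8 is O(¬issue_warning → ¬audit_directive); contrapositively O(audit_directive → issue_warning). Since O(audit_directive) holds, K gives O(issue_warning).
Premise 4, O(inform_invoice → ¬issue_warning), contraposes to O(issue_warning → ¬inform_invoice); with O(issue_warning) we get O(¬inform_invoice).
Applying K to premise 10 (O(¬inform_invoice → seal_envelope)) and O(¬inform_invoice) yields O(seal_envelope).
Premises 1, 5, 6 do not contribute to this derivation.
Thus O(seal_envelope), which is F(¬seal_envelope): ¬seal_envelope is forbidden.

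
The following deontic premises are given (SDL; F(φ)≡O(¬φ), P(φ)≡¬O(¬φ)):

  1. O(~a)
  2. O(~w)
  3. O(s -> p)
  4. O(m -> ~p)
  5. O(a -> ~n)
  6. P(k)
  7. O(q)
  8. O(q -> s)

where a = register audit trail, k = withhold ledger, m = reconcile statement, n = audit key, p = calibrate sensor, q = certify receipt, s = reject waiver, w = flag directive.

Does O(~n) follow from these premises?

No

Premise 5 is O(a -> ~n), but O(a) is not derivable from the premises, so it does not yield O(~n).
No other premise forces O(~n). An ideal world satisfying every premise can still have ~n false, so O(~n) is not derivable.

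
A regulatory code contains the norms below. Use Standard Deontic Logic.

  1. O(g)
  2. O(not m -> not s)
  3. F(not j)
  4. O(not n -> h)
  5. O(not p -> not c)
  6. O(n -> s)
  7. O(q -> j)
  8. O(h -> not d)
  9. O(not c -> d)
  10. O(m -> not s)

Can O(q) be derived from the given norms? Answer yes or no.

Premise 7 is O(q -> j); even if O(j) held, inferring O(q) would be affirming the consequent — invalid.
No other premise forces O(q). An ideal world satisfying every premise can still have q false, so O(q) is not derivable.

No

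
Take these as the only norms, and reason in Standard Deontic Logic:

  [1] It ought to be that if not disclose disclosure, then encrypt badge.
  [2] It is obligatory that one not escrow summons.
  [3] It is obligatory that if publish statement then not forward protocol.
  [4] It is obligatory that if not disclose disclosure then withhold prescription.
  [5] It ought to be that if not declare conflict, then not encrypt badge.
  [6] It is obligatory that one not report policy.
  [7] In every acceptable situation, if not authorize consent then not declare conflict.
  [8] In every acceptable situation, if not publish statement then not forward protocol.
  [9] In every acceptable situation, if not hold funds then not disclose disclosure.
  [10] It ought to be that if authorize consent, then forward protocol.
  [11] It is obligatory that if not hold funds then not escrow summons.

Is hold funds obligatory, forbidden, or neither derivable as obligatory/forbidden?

By case analysis on publish_statement: premise 3 gives O(publish_statement → ¬forward_protocol) and premise 8 gives O(¬publish_statement → ¬forward_protocol), so O(¬forward_protocol) either way.
Premise 10 is O(authorize_consent → forward_protocol); contrapositively O(¬forward_protocol → ¬authorize_consent). Since O(¬forward_protocol) holds, K gives O(¬authorize_consent).
Applying K to premise 7 (O(¬authorize_consent → ¬declare_conflict)) and O(¬authorize_consent) yields O(¬declare_conflict).
With premise 5, O(¬declare_conflict → ¬encrypt_badge), the K-axiom yields O(¬encrypt_badge).
The contrapositive of premise 1 (O(¬disclose_disclosure → encrypt_badge)) is O(¬encrypt_badge → disclose_disclosure), and O(¬encrypt_badge) is already established, so O(disclose_disclosure).
Premise 9, O(¬hold_funds → ¬disclose_disclosure), contraposes to O(disclose_disclosure → hold_funds); with O(disclose_disclosure) we get O(hold_funds).
Premises 2, 4, 6, 11 do not contribute to this derivation.
Hence hold_funds is obligatory.

Obligatory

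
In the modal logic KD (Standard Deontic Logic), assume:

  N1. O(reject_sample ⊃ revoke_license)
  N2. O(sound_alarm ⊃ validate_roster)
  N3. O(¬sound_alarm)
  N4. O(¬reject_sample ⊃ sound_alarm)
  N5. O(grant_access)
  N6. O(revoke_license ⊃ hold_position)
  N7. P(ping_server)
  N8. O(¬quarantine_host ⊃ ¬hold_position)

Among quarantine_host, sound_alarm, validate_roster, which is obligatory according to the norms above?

quarantine_host

Premise 3 states O(¬sound_alarm) outright.
Premise 4 is O(¬reject_sample ⊃ sound_alarm); contrapositively O(¬sound_alarm ⊃ reject_sample). Since O(¬sound_alarm) holds, K gives O(reject_sample).
Premise 1 is O(reject_sample ⊃ revoke_license); since O(reject_sample), deontic closure gives O(revoke_license).
Premise 6 is O(revoke_license ⊃ hold_position); since O(revoke_license), deontic closure gives O(hold_position).
The contrapositive of premise 8 (O(¬quarantine_host ⊃ ¬hold_position)) is O(hold_position ⊃ quarantine_host), and O(hold_position) is already established, so O(quarantine_host).
So O(quarantine_host) holds — quarantine_host is obligatory. None of the other listed options is made obligatory by any chain of premises.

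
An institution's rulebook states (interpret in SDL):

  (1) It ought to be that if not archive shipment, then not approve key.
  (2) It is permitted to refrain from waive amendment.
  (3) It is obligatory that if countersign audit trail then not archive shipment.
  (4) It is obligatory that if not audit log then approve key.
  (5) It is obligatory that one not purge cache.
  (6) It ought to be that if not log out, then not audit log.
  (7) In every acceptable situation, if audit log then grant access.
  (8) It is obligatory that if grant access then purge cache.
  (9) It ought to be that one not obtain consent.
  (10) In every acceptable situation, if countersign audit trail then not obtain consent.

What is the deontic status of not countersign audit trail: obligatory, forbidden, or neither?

Obligatory

Premise 5 gives O(¬purge_cache).
Premise 8 is O(grant_access → purge_cache); contrapositively O(¬purge_cache → ¬grant_access). Since O(¬purge_cache) holds, K gives O(¬grant_access).
The contrapositive of premise 7 (O(audit_log → grant_access)) is O(¬grant_access → ¬audit_log), and O(¬grant_access) is already established, so O(¬audit_log).
Applying K to premise 4 (O(¬audit_log → approve_key)) and O(¬audit_log) yields O(approve_key).
Premise 1 is O(¬archive_shipment → ¬approve_key); contrapositively O(approve_key → archive_shipment). Since O(approve_key) holds, K gives O(archive_shipment).
Premise 3, O(countersign_audit_trail → ¬archive_shipment), contraposes to O(archive_shipment → ¬countersign_audit_trail); with O(archive_shipment) we get O(¬countersign_audit_trail).
Premises 2, 6, 9, 10 do not contribute to this derivation.
Hence ¬countersign_audit_trail is obligatory.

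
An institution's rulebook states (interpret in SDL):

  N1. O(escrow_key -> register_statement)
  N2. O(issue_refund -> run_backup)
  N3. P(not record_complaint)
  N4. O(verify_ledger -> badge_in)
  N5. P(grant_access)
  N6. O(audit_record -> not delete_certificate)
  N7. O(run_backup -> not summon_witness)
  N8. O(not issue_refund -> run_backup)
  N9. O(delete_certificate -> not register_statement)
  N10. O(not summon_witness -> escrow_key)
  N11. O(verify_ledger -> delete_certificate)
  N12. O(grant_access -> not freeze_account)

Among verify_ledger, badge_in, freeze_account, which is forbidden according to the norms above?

By case analysis on issue_refund: premise 2 gives O(issue_refund -> run_backup) and premise 8 gives O(not issue_refund -> run_backup), so O(run_backup) either way.
Premise 7 is O(run_backup -> not summon_witness); since O(run_backup), deontic closure gives O(not summon_witness).
Applying K to premise 10 (O(not summon_witness -> escrow_key)) and O(not summon_witness) yields O(escrow_key).
With premise 1, O(escrow_key -> register_statement), the K-axiom yields O(register_statement).
Premise 9, O(delete_certificate -> not register_statement), contraposes to O(register_statement -> not delete_certificate); with O(register_statement) we get O(not delete_certificate).
Premise 11, O(verify_ledger -> delete_certificate), contraposes to O(not delete_certificate -> not verify_ledger); with O(not delete_certificate) we get O(not verify_ledger).
So O(not verify_ledger) holds, i.e. verify_ledger is forbidden. None of the other listed options is forbidden under the premises.

verify_ledger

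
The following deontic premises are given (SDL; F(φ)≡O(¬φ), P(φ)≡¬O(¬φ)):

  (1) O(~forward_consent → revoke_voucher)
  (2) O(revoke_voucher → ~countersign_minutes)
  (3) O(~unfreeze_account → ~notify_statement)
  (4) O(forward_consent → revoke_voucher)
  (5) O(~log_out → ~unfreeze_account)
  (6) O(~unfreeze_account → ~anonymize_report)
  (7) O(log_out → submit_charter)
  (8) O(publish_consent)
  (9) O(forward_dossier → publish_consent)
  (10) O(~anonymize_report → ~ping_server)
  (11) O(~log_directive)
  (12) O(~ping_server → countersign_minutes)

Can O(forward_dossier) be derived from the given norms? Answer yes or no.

Premise 9 is O(forward_dossier → publish_consent); even if O(publish_consent) held, inferring O(forward_dossier) would be affirming the consequent — invalid.
No other premise forces O(forward_dossier). An ideal world satisfying every premise can still have forward_dossier false, so O(forward_dossier) is not derivable.

No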